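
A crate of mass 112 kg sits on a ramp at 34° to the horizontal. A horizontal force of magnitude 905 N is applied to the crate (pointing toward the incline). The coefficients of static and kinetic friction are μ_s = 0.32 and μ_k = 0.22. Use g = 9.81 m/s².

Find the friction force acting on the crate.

f ≈ 136 N (down the incline)

Resolve perpendicular to the incline: N = m g cos θ + P sin θ = 112×9.81×cos 34° + 905×sin 34° = 1417 N.
Along the incline, the net driving force (taking up-slope positive) is P cos θ − m g sin θ = 750.3 − 614.4 = 135.9 N, so equilibrium requires friction f = -135.9 N (down-slope).
The limit of static friction is μ_s N = 453.4 N.
Since 135.9 N is within the 453.4 N limit, the crate stays put and friction is exactly 136 N.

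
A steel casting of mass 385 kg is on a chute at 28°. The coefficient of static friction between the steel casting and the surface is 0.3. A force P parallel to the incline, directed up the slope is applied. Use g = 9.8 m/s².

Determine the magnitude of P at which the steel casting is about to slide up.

P ≈ 2770 N

At impending motion up the slope, friction acts down-slope at its limit: f = μ_s N.
P is parallel to the surface, so N = m g cos θ = 3330 N.
Along the incline: P = m g sin θ + μ_s N = 1770 + 0.3×3330 = 2770 N.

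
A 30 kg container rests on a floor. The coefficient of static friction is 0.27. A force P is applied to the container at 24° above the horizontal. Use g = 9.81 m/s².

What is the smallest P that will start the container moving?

P ≈ 77.6 N

N = m g − P sin α (the pull lifts the container).
At impending slip, P cos α = μ_s N = μ_s (m g − P sin α).
Solving: P (cos α + μ_s sin α) = μ_s m g → P = 0.27×294/(cos 24° + 0.27 sin 24°) = 79.5/1.023 = 77.6 N.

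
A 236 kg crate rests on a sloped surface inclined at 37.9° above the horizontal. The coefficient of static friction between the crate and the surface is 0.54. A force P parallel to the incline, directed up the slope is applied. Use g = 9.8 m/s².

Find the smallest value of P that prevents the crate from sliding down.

The crate tends to slide down (tan θ > μ_s), so at the point of impending slip friction acts up-slope at its limit: f = μ_s N.
P is parallel to the surface, so N = m g cos θ = 1820 N.
Along the incline: P + μ_s N = m g sin θ, so P = 1420 − 0.54×1820 = 435 N.

P_min ≈ 435 N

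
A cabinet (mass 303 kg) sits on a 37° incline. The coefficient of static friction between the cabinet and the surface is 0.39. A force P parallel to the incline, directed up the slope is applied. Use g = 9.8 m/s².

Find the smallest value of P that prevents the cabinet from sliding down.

P_min ≈ 862 N

The cabinet tends to slide down (tan θ > μ_s), so at the point of impending slip friction acts up-slope at its limit: f = μ_s N.
P is parallel to the surface, so N = m g cos θ = 2370 N.
Along the incline: P + μ_s N = m g sin θ, so P = 1790 − 0.39×2370 = 862 N.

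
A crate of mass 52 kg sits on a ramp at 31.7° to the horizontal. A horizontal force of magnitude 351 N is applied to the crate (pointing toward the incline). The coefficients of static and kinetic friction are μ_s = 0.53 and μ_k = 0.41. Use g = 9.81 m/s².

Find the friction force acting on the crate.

f ≈ 30.6 N (down the incline)

Resolve perpendicular to the incline: N = m g cos θ + P sin θ = 52×9.81×cos 31.7° + 351×sin 31.7° = 618.5 N.
Parallel to the incline: P cos θ − m g sin θ = 298.6 − 268.1 = 30.58 N; the friction needed to balance this is 30.58 N acting down the slope.
Maximum static friction: μ_s N = 0.53 × 618.5 = 327.8 N.
Since 30.58 N is within the 327.8 N limit, the crate stays put and friction is exactly 30.6 N.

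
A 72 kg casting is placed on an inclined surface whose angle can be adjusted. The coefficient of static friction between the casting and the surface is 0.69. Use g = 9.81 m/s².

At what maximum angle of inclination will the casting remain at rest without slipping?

At the slip threshold, m g sin θ = μ_s · m g cos θ, so tan θ = μ_s.
θ_max = arctan(0.69) = 34.6°.

θ_max ≈ 34.6°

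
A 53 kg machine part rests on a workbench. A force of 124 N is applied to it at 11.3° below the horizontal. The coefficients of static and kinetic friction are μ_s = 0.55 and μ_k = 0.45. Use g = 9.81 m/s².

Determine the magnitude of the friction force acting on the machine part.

f ≈ 122 N

The vertical component of P adds to the normal force: N = m g + P sin α = 519.9 + 24.3 = 544.2 N.
Horizontally, friction must balance P cos α = 121.6 N.
The static-friction limit is μ_s N = 299.3 N.
121.6 ≤ 299.3 N → static; friction equals the required 122 N.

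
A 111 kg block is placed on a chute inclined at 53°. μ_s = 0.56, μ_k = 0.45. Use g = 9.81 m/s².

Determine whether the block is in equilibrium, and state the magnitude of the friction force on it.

N = m g cos θ = 655 N.
Down-slope weight component: m g sin θ = 870 N.
μ_s N = 367 N.
870 > 367 N, so it slides; kinetic friction f = μ_k N = 0.45×655 = 295 N.

f ≈ 295 N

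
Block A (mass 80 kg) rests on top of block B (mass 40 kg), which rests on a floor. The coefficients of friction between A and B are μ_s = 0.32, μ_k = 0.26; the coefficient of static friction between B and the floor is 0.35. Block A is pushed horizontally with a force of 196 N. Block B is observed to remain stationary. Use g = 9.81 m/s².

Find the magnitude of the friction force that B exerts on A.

f ≈ 196 N

The normal force B exerts on A is simply A's weight, N₁ = 784.8 N.
Maximum static friction on A from B: μ_s N₁ = 0.32×784.8 = 251.1 N.
Since P = 196 N ≤ 251.1 N, A does not slip on B; friction on A equals P = 196 N.
By Newton's third law B feels 196 N forward from A. With B stationary, the floor's static friction on B balances it: f₂ = 196 N (well within μ_s(m_A+m_B)g = 412 N).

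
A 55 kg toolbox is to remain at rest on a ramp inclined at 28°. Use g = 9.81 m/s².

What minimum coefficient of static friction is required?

At the slip threshold m g sin θ = μ_s m g cos θ, so μ_s,min = tan θ.
μ_s,min = tan 28° = 0.532.

μ_s,min ≈ 0.532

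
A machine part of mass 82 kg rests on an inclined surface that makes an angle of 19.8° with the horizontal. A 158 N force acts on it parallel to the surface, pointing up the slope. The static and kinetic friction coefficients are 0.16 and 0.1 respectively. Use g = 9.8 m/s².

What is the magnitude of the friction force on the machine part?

f ≈ 114 N (up the incline)

The normal reaction is N = m g cos θ = 756.1 N.
The friction needed for equilibrium is m g sin θ − P = 272.2 − 158 = 114.2 N, measured positive up-slope.
The static-friction ceiling is μ_s N = 0.16 × 756.1 = 121 N.
Since |114.2| ≤ 121 N, no slip — friction simply equals what equilibrium demands.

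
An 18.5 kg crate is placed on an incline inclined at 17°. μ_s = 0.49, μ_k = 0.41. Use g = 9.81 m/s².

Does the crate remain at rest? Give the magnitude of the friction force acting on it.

f ≈ 53.1 N

N = m g cos θ = 174 N.
Down-slope weight component: m g sin θ = 53.1 N.
μ_s N = 85 N.
53.1 ≤ 85 N, so it stays put; friction = 53.1 N.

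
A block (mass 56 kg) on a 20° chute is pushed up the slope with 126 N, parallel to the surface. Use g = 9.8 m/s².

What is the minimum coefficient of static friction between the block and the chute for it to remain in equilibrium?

μ_s,min ≈ 0.12

N = m g cos θ = 515.7 N.
Friction must make up the shortfall along the incline: f = m g sin θ − P = 187.7 − 126 = 61.7 N.
At the threshold f = μ_s N, so μ_s,min = 61.7/515.7 = 0.12.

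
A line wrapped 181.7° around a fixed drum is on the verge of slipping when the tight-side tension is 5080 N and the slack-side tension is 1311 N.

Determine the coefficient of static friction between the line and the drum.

μ ≈ 0.427

T₂/T₁ = e^{μβ} → μ = ln(T₂/T₁)/β.
β = 181.7° = 3.171 rad.
μ = ln(5080/1311)/3.171 = ln(3.875)/3.171 = 0.427.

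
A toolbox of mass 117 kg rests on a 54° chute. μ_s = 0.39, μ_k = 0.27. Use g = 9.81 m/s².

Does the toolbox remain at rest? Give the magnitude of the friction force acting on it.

f ≈ 182 N

N = m g cos θ = 675 N.
Down-slope weight component: m g sin θ = 929 N.
μ_s N = 263 N.
929 > 263 N, so it slides; kinetic friction f = μ_k N = 0.27×675 = 182 N.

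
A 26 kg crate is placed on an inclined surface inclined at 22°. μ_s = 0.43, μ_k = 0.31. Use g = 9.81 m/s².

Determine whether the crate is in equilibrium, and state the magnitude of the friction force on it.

f ≈ 95.5 N

N = m g cos θ = 236 N.
Down-slope weight component: m g sin θ = 95.5 N.
μ_s N = 102 N.
95.5 ≤ 102 N, so it stays put; friction = 95.5 N.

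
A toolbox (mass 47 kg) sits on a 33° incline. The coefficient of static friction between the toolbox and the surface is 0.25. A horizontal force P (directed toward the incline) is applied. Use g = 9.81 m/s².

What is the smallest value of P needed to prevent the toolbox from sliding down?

The toolbox tends to slide down (tan θ > μ_s), so at the point of impending slip friction acts up-slope at its limit: f = μ_s N.
Perpendicular to the incline: N = m g cos θ + P sin θ.
Along the incline: P cos θ + μ_s N = m g sin θ, i.e. P cos θ + μ_s (m g cos θ + P sin θ) = m g sin θ.
Solving, P (cos θ + μ_s sin θ) = m g (sin θ − μ_s cos θ), so P = 461×0.335/0.9748 = 158 N.

P_min ≈ 158 N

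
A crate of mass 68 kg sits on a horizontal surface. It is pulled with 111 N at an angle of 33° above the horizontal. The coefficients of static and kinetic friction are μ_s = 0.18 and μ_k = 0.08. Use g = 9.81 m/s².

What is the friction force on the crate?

The vertical component of P reduces the normal force: N = m g − P sin α = 667.1 − 60.45 = 606.6 N.
Horizontally, friction must balance P cos α = 93.09 N.
μ_s N = 0.18 × 606.6 = 109.2 N.
Since 93.09 N does not exceed the limit, the crate stays at rest and f = 93.1 N.

f ≈ 93.1 N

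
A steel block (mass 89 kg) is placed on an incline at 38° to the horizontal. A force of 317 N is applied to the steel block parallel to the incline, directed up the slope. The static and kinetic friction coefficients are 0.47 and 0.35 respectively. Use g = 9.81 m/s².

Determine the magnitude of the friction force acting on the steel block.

f ≈ 221 N (up the incline)

The normal reaction is N = m g cos θ = 688 N.
The friction needed for equilibrium is m g sin θ − P = 537.5 − 317 = 220.5 N, measured positive up-slope.
Static friction can supply at most μ_s N = 323.4 N.
Since |220.5| ≤ 323.4 N, static friction is sufficient; f equals the required value, not μ_s N.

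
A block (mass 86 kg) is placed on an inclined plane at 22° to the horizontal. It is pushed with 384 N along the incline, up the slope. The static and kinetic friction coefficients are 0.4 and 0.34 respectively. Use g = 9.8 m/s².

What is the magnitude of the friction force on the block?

f ≈ 68.3 N (down the incline)

Normal force: N = m g cos θ = 86 × 9.8 × cos 22° = 781.4 N.
For equilibrium along the incline the friction force must supply f = m g sin θ − P = 315.7 − 384 = -68.28 N (positive meaning up-slope).
The static-friction ceiling is μ_s N = 0.4 × 781.4 = 312.6 N.
Since |-68.28| ≤ 312.6 N, static friction is sufficient; f equals the required value, not μ_s N.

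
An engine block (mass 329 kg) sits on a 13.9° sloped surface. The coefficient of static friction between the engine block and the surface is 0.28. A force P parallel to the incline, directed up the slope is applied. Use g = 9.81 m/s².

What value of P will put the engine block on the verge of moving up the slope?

P ≈ 1650 N

At impending motion up the slope, friction acts down-slope at its limit: f = μ_s N.
P is parallel to the surface, so N = m g cos θ = 3130 N.
Along the incline: P = m g sin θ + μ_s N = 775 + 0.28×3130 = 1650 N.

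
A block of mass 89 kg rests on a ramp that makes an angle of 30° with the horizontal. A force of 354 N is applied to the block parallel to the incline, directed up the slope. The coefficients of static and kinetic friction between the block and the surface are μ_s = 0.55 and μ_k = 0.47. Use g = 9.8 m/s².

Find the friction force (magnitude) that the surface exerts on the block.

f ≈ 82.1 N (up the incline)

Perpendicular to the surface, N = m g cos θ = 89·9.8·cos 30° = 755.3 N.
Parallel to the incline, ΣF = 0 gives f = m g sin θ − P = 436.1 − 354 = 82.1 N (up-slope positive).
Static friction can supply at most μ_s N = 415.4 N.
Since |82.1| ≤ 415.4 N, no slip — friction simply equals what equilibrium demands.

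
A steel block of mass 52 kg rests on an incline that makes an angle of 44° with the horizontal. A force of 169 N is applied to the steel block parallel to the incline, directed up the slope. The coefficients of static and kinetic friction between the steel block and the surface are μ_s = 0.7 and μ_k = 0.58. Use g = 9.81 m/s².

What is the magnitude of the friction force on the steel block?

f ≈ 185 N (up the incline)

The normal reaction is N = m g cos θ = 366.9 N.
Parallel to the incline, ΣF = 0 gives f = m g sin θ − P = 354.4 − 169 = 185.4 N (up-slope positive).
The static-friction ceiling is μ_s N = 0.7 × 366.9 = 256.9 N.
Since |185.4| ≤ 256.9 N, static friction is sufficient; f equals the required value, not μ_s N.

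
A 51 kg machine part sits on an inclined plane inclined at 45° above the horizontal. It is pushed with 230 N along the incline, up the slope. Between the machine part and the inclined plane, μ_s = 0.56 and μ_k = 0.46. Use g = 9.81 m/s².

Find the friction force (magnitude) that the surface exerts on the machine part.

Normal force: N = m g cos θ = 51 × 9.81 × cos 45° = 353.8 N.
Parallel to the incline, ΣF = 0 gives f = m g sin θ − P = 353.8 − 230 = 123.8 N (up-slope positive).
The static-friction ceiling is μ_s N = 0.56 × 353.8 = 198.1 N.
Since |123.8| ≤ 198.1 N, static friction is sufficient; f equals the required value, not μ_s N.

f ≈ 124 N (up the incline)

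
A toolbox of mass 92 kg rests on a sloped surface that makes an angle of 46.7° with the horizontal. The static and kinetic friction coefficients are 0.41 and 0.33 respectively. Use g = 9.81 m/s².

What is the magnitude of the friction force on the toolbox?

f ≈ 204 N (up the incline)

The normal reaction is N = m g cos θ = 619 N.
For equilibrium along the incline, friction must balance the weight component: f = m g sin θ = 656.8 N up the slope.
Maximum static friction available: μ_s N = 0.41 × 619 = 253.8 N.
Since |656.8| > 253.8 N, static friction cannot hold it; the toolbox slides down the incline and kinetic friction applies: f = μ_k N = 0.33 × 619 = 204 N.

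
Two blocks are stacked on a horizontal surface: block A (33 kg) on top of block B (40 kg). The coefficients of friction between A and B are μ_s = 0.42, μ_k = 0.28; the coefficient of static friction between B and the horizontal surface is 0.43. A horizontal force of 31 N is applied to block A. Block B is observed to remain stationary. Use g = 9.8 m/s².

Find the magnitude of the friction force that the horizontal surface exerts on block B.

Between the blocks, N₁ = m_A g = 323.4 N.
Maximum static friction on A from B: μ_s N₁ = 0.42×323.4 = 135.8 N.
Since P = 31 N ≤ 135.8 N, A does not slip on B; friction on A equals P = 31 N.
B experiences an equal 31 N forward from A (third law). B is in equilibrium, so the floor supplies f₂ = 31 N of static friction (limit μ_s(m_A+m_B)g = 307.6 N, not exceeded).

f ≈ 31 N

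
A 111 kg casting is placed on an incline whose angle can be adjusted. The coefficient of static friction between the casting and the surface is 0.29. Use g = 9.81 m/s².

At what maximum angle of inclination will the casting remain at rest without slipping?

θ_max ≈ 16.2°

At the slip threshold, m g sin θ = μ_s · m g cos θ, so tan θ = μ_s.
θ_max = arctan(0.29) = 16.2°.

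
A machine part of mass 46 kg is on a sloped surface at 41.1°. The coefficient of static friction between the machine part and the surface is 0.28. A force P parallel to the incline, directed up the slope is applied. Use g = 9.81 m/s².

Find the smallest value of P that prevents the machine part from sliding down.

The machine part tends to slide down (tan θ > μ_s), so at the point of impending slip friction acts up-slope at its limit: f = μ_s N.
P is parallel to the surface, so N = m g cos θ = 340 N.
Along the incline: P + μ_s N = m g sin θ, so P = 297 − 0.28×340 = 201 N.

P_min ≈ 201 N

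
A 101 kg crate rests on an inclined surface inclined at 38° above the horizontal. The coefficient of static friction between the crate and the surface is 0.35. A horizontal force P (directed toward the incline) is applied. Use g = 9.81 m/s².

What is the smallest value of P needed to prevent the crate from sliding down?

The crate tends to slide down (tan θ > μ_s), so at the point of impending slip friction acts up-slope at its limit: f = μ_s N.
Perpendicular to the incline: N = m g cos θ + P sin θ.
Along the incline: P cos θ + μ_s N = m g sin θ, i.e. P cos θ + μ_s (m g cos θ + P sin θ) = m g sin θ.
Solving, P (cos θ + μ_s sin θ) = m g (sin θ − μ_s cos θ), so P = 991×0.3399/1.003 = 336 N.

P_min ≈ 336 N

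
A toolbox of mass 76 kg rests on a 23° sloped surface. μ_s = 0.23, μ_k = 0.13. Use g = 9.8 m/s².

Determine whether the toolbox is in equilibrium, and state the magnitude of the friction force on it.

N = m g cos θ = 686 N.
Down-slope weight component: m g sin θ = 291 N.
μ_s N = 158 N.
291 > 158 N, so it slides; kinetic friction f = μ_k N = 0.13×686 = 89.1 N.

f ≈ 89.1 N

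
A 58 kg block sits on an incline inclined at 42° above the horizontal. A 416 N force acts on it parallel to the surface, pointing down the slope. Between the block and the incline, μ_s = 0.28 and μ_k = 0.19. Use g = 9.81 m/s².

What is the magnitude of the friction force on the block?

f ≈ 80.3 N (up the incline)

The normal reaction is N = m g cos θ = 422.8 N.
For equilibrium along the incline the friction force must supply f = m g sin θ + P = 380.7 + 416 = 796.7 N (positive meaning up-slope).
Static friction can supply at most μ_s N = 118.4 N.
Since |796.7| > 118.4 N, static friction cannot hold it; the block slides down the incline and kinetic friction applies: f = μ_k N = 0.19 × 422.8 = 80.3 N.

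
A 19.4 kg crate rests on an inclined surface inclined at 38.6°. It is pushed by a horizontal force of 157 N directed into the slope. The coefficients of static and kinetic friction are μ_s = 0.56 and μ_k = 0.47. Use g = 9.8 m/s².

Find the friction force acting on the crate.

Normal direction: N = m g cos θ + P sin θ = 246.5 N.
Parallel to the incline: P cos θ − m g sin θ = 122.7 − 118.6 = 4.087 N; the friction needed to balance this is 4.087 N acting down the slope.
Maximum static friction: μ_s N = 0.56 × 246.5 = 138.1 N.
|f_req| = 4.087 ≤ 138.1 N → the crate is in equilibrium; friction equals the required value.

f ≈ 4.09 N (down the incline)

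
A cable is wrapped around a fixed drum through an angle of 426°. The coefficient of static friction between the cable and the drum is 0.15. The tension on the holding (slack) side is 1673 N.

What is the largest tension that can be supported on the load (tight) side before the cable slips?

At impending slip the capstan equation gives T₂/T₁ = e^{μβ} with β in radians.
β = 426° × π/180 = 7.435 rad.
e^{μβ} = e^{0.15×7.435} = 3.05.
T₂ = T₁ · e^{μβ} = 1673 × 3.05 = 5100 N.

T_max ≈ 5100 N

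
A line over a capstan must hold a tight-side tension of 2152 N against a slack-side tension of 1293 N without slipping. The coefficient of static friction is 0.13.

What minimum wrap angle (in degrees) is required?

β_min ≈ 225°

T₂/T₁ = e^{μβ} → β = ln(T₂/T₁)/μ.
β = ln(2152/1293)/0.13 = 0.5094/0.13 = 3.919 rad.
In degrees: β = 3.919 × 180/π = 225°.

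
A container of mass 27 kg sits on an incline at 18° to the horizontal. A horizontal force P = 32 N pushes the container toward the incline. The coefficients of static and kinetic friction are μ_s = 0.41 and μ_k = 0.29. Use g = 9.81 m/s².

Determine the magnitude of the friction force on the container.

f ≈ 51.4 N (up the incline)

The horizontal push has a component P sin θ into the surface, so N = m g cos θ + P sin θ = 251.9 + 9.889 = 261.8 N.
Parallel to the incline: P cos θ − m g sin θ = 30.43 − 81.85 = -51.42 N; the friction needed to balance this is 51.42 N acting up the slope.
The limit of static friction is μ_s N = 107.3 N.
Since 51.42 N is within the 107.3 N limit, the container stays put and friction is exactly 51.4 N.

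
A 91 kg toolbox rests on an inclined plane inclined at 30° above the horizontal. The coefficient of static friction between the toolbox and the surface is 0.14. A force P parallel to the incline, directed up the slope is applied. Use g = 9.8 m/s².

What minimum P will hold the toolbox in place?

P_min ≈ 338 N

The toolbox tends to slide down (tan θ > μ_s), so at the point of impending slip friction acts up-slope at its limit: f = μ_s N.
P is parallel to the surface, so N = m g cos θ = 772 N.
Along the incline: P + μ_s N = m g sin θ, so P = 446 − 0.14×772 = 338 N.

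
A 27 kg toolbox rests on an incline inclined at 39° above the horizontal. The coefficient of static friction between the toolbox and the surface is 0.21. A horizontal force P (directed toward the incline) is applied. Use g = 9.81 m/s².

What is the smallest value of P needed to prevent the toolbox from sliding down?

The toolbox tends to slide down (tan θ > μ_s), so at the point of impending slip friction acts up-slope at its limit: f = μ_s N.
Perpendicular to the incline: N = m g cos θ + P sin θ.
Along the incline: P cos θ + μ_s N = m g sin θ, i.e. P cos θ + μ_s (m g cos θ + P sin θ) = m g sin θ.
Solving, P (cos θ + μ_s sin θ) = m g (sin θ − μ_s cos θ), so P = 265×0.4661/0.9093 = 136 N.

P_min ≈ 136 N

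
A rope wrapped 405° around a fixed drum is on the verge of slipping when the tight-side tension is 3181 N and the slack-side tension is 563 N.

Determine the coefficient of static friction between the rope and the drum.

T₂/T₁ = e^{μβ} → μ = ln(T₂/T₁)/β.
β = 405° = 7.069 rad.
μ = ln(3181/563)/7.069 = ln(5.65)/7.069 = 0.245.

μ ≈ 0.245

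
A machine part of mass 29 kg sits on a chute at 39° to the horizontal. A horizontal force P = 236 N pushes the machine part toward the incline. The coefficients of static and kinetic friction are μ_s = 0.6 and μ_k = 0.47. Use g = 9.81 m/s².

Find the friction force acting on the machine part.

Normal direction: N = m g cos θ + P sin θ = 369.6 N.
Parallel to the incline: P cos θ − m g sin θ = 183.4 − 179 = 4.371 N; the friction needed to balance this is 4.371 N acting down the slope.
Maximum static friction: μ_s N = 0.6 × 369.6 = 221.8 N.
Since 4.371 N is within the 221.8 N limit, the machine part stays put and friction is exactly 4.37 N.

f ≈ 4.37 N (down the incline)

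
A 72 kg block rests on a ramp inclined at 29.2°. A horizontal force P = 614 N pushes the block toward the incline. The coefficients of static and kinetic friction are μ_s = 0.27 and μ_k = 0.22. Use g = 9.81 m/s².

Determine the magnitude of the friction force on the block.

Normal direction: N = m g cos θ + P sin θ = 916.1 N.
Along the incline, the net driving force (taking up-slope positive) is P cos θ − m g sin θ = 536 − 344.6 = 191.4 N, so equilibrium requires friction f = -191.4 N (down-slope).
The limit of static friction is μ_s N = 247.3 N.
Since 191.4 N is within the 247.3 N limit, the block stays put and friction is exactly 191 N.

f ≈ 191 N (down the incline)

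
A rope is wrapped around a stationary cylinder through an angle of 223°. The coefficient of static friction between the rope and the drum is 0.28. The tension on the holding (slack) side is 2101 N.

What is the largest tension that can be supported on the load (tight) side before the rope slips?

At impending slip the capstan equation gives T₂/T₁ = e^{μβ} with β in radians.
β = 223° × π/180 = 3.892 rad.
e^{μβ} = e^{0.28×3.892} = 2.974.
T₂ = T₁ · e^{μβ} = 2101 × 2.974 = 6250 N.

T_max ≈ 6250 N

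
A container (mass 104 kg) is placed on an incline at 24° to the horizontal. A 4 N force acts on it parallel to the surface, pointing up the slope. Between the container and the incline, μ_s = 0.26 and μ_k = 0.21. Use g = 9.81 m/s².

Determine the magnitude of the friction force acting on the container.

Normal force: N = m g cos θ = 104 × 9.81 × cos 24° = 932 N.
The friction needed for equilibrium is m g sin θ − P = 415 − 4 = 411 N, measured positive up-slope.
Maximum static friction available: μ_s N = 0.26 × 932 = 242.3 N.
Since |411| > 242.3 N, static friction cannot hold it; the container slides down the incline and kinetic friction applies: f = μ_k N = 0.21 × 932 = 196 N.

f ≈ 196 N (up the incline)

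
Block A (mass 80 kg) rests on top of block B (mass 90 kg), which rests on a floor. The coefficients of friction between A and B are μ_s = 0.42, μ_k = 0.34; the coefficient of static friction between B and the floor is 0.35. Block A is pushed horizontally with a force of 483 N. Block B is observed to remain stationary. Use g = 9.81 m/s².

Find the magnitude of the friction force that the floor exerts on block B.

f ≈ 267 N

The normal force B exerts on A is simply A's weight, N₁ = 784.8 N.
Maximum static friction on A from B: μ_s N₁ = 0.42×784.8 = 329.6 N.
Since P = 483 N > 329.6 N, A slides on B; the A–B friction is kinetic: f₁ = μ_k N₁ = 0.34×784.8 = 267 N.
By Newton's third law B feels 267 N forward from A. With B stationary, the floor's static friction on B balances it: f₂ = 267 N (well within μ_s(m_A+m_B)g = 583.7 N).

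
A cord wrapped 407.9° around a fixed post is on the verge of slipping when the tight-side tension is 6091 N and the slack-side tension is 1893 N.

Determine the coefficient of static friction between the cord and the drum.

μ ≈ 0.164

T₂/T₁ = e^{μβ} → μ = ln(T₂/T₁)/β.
β = 407.9° = 7.119 rad.
μ = ln(6091/1893)/7.119 = ln(3.218)/7.119 = 0.164.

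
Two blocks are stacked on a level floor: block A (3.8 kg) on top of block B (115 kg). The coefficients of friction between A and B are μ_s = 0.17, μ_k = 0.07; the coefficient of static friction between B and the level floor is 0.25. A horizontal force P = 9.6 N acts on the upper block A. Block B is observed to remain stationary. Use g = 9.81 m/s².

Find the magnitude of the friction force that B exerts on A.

The normal force B exerts on A is simply A's weight, N₁ = 37.28 N.
So the A–B interface can sustain at most μ_s N₁ = 6.337 N of static friction.
Since P = 9.6 N > 6.337 N, A slides on B; the A–B friction is kinetic: f₁ = μ_k N₁ = 0.07×37.28 = 2.61 N.
B experiences an equal 2.61 N forward from A (third law). B is in equilibrium, so the floor supplies f₂ = 2.61 N of static friction (limit μ_s(m_A+m_B)g = 291.4 N, not exceeded).

f ≈ 2.61 N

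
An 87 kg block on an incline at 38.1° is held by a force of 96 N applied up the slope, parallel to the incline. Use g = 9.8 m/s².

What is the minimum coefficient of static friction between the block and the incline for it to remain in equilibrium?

μ_s,min ≈ 0.641

N = m g cos θ = 670.9 N.
Friction must make up the shortfall along the incline: f = m g sin θ − P = 526.1 − 96 = 430.1 N.
At the threshold f = μ_s N, so μ_s,min = 430.1/670.9 = 0.641.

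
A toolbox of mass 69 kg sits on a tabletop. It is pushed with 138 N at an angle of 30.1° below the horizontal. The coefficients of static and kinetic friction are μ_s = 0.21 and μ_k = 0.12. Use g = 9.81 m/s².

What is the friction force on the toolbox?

Vertical equilibrium gives N = m g + P sin α = 746.1 N.
Horizontally, friction must balance P cos α = 119.4 N.
The static-friction limit is μ_s N = 156.7 N.
Since 119.4 N does not exceed the limit, the toolbox stays at rest and f = 119 N.

f ≈ 119 N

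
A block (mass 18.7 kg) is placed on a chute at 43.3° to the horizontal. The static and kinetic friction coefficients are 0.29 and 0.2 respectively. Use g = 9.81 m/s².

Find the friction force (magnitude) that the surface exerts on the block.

f ≈ 26.7 N (up the incline)

Normal force: N = m g cos θ = 18.7 × 9.81 × cos 43.3° = 133.5 N.
Along the slope the weight component is m g sin θ = 125.8 N; friction must supply exactly this, acting up-slope.
The static-friction ceiling is μ_s N = 0.29 × 133.5 = 38.72 N.
Since |125.8| > 38.72 N, static friction cannot hold it; the block slides down the incline and kinetic friction applies: f = μ_k N = 0.2 × 133.5 = 26.7 N.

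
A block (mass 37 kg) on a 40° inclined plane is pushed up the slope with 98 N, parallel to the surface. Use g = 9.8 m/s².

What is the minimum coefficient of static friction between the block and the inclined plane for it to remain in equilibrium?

μ_s,min ≈ 0.486

N = m g cos θ = 277.8 N.
Friction must make up the shortfall along the incline: f = m g sin θ − P = 233.1 − 98 = 135.1 N.
At the threshold f = μ_s N, so μ_s,min = 135.1/277.8 = 0.486.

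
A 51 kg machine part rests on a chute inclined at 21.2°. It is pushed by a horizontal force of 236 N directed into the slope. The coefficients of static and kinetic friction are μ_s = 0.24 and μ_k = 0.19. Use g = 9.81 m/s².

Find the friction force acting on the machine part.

f ≈ 39.1 N (down the incline)

Resolve perpendicular to the incline: N = m g cos θ + P sin θ = 51×9.81×cos 21.2° + 236×sin 21.2° = 551.8 N.
Along the incline, the net driving force (taking up-slope positive) is P cos θ − m g sin θ = 220 − 180.9 = 39.1 N, so equilibrium requires friction f = -39.1 N (down-slope).
The limit of static friction is μ_s N = 132.4 N.
|f_req| = 39.1 ≤ 132.4 N → the machine part is in equilibrium; friction equals the required value.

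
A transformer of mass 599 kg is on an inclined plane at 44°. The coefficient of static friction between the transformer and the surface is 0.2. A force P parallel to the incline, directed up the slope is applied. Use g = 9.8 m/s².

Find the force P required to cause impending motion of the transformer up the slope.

At impending motion up the slope, friction acts down-slope at its limit: f = μ_s N.
P is parallel to the surface, so N = m g cos θ = 4220 N.
Along the incline: P = m g sin θ + μ_s N = 4080 + 0.2×4220 = 4920 N.

P ≈ 4920 N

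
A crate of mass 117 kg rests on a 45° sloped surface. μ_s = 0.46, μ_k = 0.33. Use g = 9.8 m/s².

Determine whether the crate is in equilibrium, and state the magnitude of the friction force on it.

f ≈ 268 N

N = m g cos θ = 811 N.
Down-slope weight component: m g sin θ = 811 N.
μ_s N = 373 N.
811 > 373 N, so it slides; kinetic friction f = μ_k N = 0.33×811 = 268 N.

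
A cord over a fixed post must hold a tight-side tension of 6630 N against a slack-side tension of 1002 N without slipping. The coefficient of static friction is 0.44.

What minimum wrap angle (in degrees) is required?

β_min ≈ 246°

T₂/T₁ = e^{μβ} → β = ln(T₂/T₁)/μ.
β = ln(6630/1002)/0.44 = 1.89/0.44 = 4.295 rad.
In degrees: β = 4.295 × 180/π = 246°.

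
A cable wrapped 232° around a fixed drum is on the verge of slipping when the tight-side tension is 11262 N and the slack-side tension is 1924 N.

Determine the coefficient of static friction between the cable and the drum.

μ ≈ 0.436

T₂/T₁ = e^{μβ} → μ = ln(T₂/T₁)/β.
β = 232° = 4.049 rad.
μ = ln(11262/1924)/4.049 = ln(5.853)/4.049 = 0.436.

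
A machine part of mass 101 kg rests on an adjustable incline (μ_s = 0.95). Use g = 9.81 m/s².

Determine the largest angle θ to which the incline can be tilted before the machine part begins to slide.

At the slip threshold, m g sin θ = μ_s · m g cos θ, so tan θ = μ_s.
θ_max = arctan(0.95) = 43.5°.

θ_max ≈ 43.5°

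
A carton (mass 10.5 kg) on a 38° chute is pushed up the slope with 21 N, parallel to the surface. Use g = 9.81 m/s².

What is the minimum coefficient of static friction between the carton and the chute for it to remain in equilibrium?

μ_s,min ≈ 0.523

N = m g cos θ = 81.17 N.
Friction must make up the shortfall along the incline: f = m g sin θ − P = 63.42 − 21 = 42.42 N.
At the threshold f = μ_s N, so μ_s,min = 42.42/81.17 = 0.523.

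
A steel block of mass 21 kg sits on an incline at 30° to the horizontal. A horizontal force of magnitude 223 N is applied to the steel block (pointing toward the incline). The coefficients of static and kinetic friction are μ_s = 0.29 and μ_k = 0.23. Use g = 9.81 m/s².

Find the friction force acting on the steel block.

The horizontal push has a component P sin θ into the surface, so N = m g cos θ + P sin θ = 178.4 + 111.5 = 289.9 N.
Along the incline, the net driving force (taking up-slope positive) is P cos θ − m g sin θ = 193.1 − 103 = 90.12 N, so equilibrium requires friction f = -90.12 N (down-slope).
The limit of static friction is μ_s N = 84.07 N.
The required 90.12 N exceeds the static limit, so the steel block slides up-slope and f = μ_k N = 0.23×289.9 = 66.7 N.

f ≈ 66.7 N (down the incline)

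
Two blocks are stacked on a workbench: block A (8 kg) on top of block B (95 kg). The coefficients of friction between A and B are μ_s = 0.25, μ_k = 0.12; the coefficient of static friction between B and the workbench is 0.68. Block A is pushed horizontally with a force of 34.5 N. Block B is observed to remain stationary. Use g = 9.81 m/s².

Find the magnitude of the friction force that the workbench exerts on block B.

Between the blocks, N₁ = m_A g = 78.48 N.
So the A–B interface can sustain at most μ_s N₁ = 19.62 N of static friction.
Since P = 34.5 N > 19.62 N, A slides on B; the A–B friction is kinetic: f₁ = μ_k N₁ = 0.12×78.48 = 9.42 N.
B experiences an equal 9.42 N forward from A (third law). B is in equilibrium, so the floor supplies f₂ = 9.42 N of static friction (limit μ_s(m_A+m_B)g = 687.1 N, not exceeded).

f ≈ 9.42 N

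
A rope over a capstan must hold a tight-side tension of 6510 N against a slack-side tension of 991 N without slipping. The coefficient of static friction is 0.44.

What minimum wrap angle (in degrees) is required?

T₂/T₁ = e^{μβ} → β = ln(T₂/T₁)/μ.
β = ln(6510/991)/0.44 = 1.882/0.44 = 4.278 rad.
In degrees: β = 4.278 × 180/π = 245°.

β_min ≈ 245°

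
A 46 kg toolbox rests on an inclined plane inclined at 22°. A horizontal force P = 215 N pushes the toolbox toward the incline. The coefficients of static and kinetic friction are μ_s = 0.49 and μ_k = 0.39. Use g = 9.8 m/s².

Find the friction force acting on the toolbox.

The horizontal push has a component P sin θ into the surface, so N = m g cos θ + P sin θ = 418 + 80.54 = 498.5 N.
Along the incline, the net driving force (taking up-slope positive) is P cos θ − m g sin θ = 199.3 − 168.9 = 30.47 N, so equilibrium requires friction f = -30.47 N (down-slope).
The limit of static friction is μ_s N = 244.3 N.
Since 30.47 N is within the 244.3 N limit, the toolbox stays put and friction is exactly 30.5 N.

f ≈ 30.5 N (down the incline)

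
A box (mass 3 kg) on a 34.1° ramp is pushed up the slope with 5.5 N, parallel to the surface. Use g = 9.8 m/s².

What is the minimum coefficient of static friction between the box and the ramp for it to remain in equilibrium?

μ_s,min ≈ 0.451

N = m g cos θ = 24.34 N.
Friction must make up the shortfall along the incline: f = m g sin θ − P = 16.48 − 5.5 = 10.98 N.
At the threshold f = μ_s N, so μ_s,min = 10.98/24.34 = 0.451.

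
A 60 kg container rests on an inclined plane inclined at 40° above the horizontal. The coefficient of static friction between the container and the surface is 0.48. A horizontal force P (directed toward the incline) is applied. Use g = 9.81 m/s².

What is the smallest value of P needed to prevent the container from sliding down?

P_min ≈ 151 N

The container tends to slide down (tan θ > μ_s), so at the point of impending slip friction acts up-slope at its limit: f = μ_s N.
Perpendicular to the incline: N = m g cos θ + P sin θ.
Along the incline: P cos θ + μ_s N = m g sin θ, i.e. P cos θ + μ_s (m g cos θ + P sin θ) = m g sin θ.
Solving, P (cos θ + μ_s sin θ) = m g (sin θ − μ_s cos θ), so P = 589×0.2751/1.075 = 151 N.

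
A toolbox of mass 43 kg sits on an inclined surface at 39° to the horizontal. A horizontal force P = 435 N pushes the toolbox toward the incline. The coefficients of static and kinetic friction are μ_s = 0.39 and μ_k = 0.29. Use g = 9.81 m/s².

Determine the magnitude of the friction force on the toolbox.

The horizontal push has a component P sin θ into the surface, so N = m g cos θ + P sin θ = 327.8 + 273.8 = 601.6 N.
Parallel to the incline: P cos θ − m g sin θ = 338.1 − 265.5 = 72.59 N; the friction needed to balance this is 72.59 N acting down the slope.
Maximum static friction: μ_s N = 0.39 × 601.6 = 234.6 N.
|f_req| = 72.59 ≤ 234.6 N → the toolbox is in equilibrium; friction equals the required value.

f ≈ 72.6 N (down the incline)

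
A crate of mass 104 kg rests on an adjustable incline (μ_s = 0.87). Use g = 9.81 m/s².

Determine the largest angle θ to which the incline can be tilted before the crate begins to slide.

At the slip threshold, m g sin θ = μ_s · m g cos θ, so tan θ = μ_s.
θ_max = arctan(0.87) = 41°.

θ_max ≈ 41°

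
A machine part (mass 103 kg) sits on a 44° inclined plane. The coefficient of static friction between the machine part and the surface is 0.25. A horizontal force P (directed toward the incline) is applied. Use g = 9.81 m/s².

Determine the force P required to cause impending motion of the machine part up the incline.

At impending motion up the slope, friction acts down-slope at its limit: f = μ_s N.
Perpendicular to the incline: N = m g cos θ + P sin θ.
Along the incline: P cos θ = m g sin θ + μ_s N = m g sin θ + μ_s (m g cos θ + P sin θ).
Solving, P (cos θ − μ_s sin θ) = m g (sin θ + μ_s cos θ), so P = 103×9.81×(sin 44° + 0.25 cos 44°)/(cos 44° − 0.25 sin 44°) = 1010×0.8745/0.5457 = 1620 N.

P ≈ 1620 N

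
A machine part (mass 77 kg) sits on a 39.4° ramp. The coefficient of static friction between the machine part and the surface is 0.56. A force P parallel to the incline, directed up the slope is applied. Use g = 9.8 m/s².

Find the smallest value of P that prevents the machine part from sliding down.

The machine part tends to slide down (tan θ > μ_s), so at the point of impending slip friction acts up-slope at its limit: f = μ_s N.
P is parallel to the surface, so N = m g cos θ = 583 N.
Along the incline: P + μ_s N = m g sin θ, so P = 479 − 0.56×583 = 152 N.

P_min ≈ 152 N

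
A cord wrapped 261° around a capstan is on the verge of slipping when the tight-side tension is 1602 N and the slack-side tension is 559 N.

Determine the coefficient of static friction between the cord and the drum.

μ ≈ 0.231

T₂/T₁ = e^{μβ} → μ = ln(T₂/T₁)/β.
β = 261° = 4.555 rad.
μ = ln(1602/559)/4.555 = ln(2.866)/4.555 = 0.231.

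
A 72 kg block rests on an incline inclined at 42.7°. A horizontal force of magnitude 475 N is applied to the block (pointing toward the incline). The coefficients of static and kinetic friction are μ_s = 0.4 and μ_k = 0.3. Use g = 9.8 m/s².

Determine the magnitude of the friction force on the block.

f ≈ 129 N (up the incline)

Resolve perpendicular to the incline: N = m g cos θ + P sin θ = 72×9.8×cos 42.7° + 475×sin 42.7° = 840.7 N.
Along the incline, the net driving force (taking up-slope positive) is P cos θ − m g sin θ = 349.1 − 478.5 = -129.4 N, so equilibrium requires friction f = 129.4 N (up-slope).
Maximum static friction: μ_s N = 0.4 × 840.7 = 336.3 N.
Since 129.4 N is within the 336.3 N limit, the block stays put and friction is exactly 129 N.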